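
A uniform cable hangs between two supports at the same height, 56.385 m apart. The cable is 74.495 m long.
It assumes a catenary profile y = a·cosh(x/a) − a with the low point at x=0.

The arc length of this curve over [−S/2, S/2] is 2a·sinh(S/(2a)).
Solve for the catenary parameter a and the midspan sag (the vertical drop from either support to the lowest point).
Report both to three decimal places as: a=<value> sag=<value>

a=21.223 sag=21.647

seed: a₀ = √(S³/(24(L−S))) = √(56.385³/(24·18.110)) = 20.308626
iter 1: u=1.388203  f(a)=+1.827e+00  f'(a)=-2.152e+00  a ← 20.308626 − (+1.827e+00/-2.152e+00) = 21.157838
iter 2: u=1.332485  f(a)=+1.209e-01  f'(a)=-1.876e+00  a ← 21.157838 − (+1.209e-01/-1.876e+00) = 21.222276
iter 3: u=1.328439  f(a)=+6.116e-04  f'(a)=-1.857e+00  a ← 21.222276 − (+6.116e-04/-1.857e+00) = 21.222605
iter 4: u=1.328418  f(a)=+1.584e-08  f'(a)=-1.857e+00  a ← 21.222605 − (+1.584e-08/-1.857e+00) = 21.222605
iter 5: u=1.328418  f(a)=+0.000e+00  f'(a)=-1.857e+00  a ← 21.222605 − (+0.000e+00/-1.857e+00) = 21.222605
converged: |Δa| < 1e-12 after 5 iterations
sag = a·(cosh(S/(2a)) − 1) = 21.222605·(cosh(1.328418) − 1) = 21.646675
T_max/T_min = cosh(S/(2a)) = 2.019982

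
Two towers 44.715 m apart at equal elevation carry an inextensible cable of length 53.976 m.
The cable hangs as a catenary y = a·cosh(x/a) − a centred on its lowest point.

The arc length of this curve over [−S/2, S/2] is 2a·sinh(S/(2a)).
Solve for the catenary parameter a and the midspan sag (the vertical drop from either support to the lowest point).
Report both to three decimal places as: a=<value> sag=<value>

a=20.652 sag=13.331

seed: a₀ = √(S³/(24(L−S))) = √(44.715³/(24·9.261)) = 20.056045
iter 1: u=1.114751  f(a)=+5.927e-01  f'(a)=-1.043e+00  a ← 20.056045 − (+5.927e-01/-1.043e+00) = 20.624084
iter 2: u=1.084048  f(a)=+2.611e-02  f'(a)=-9.534e-01  a ← 20.624084 − (+2.611e-02/-9.534e-01) = 20.651476
iter 3: u=1.082610  f(a)=+5.587e-05  f'(a)=-9.493e-01  a ← 20.651476 − (+5.587e-05/-9.493e-01) = 20.651535
iter 4: u=1.082607  f(a)=+2.569e-10  f'(a)=-9.493e-01  a ← 20.651535 − (+2.569e-10/-9.493e-01) = 20.651535
iter 5: u=1.082607  f(a)=+0.000e+00  f'(a)=-9.493e-01  a ← 20.651535 − (+0.000e+00/-9.493e-01) = 20.651535
converged: |Δa| < 1e-12 after 5 iterations
sag = a·(cosh(S/(2a)) − 1) = 20.651535·(cosh(1.082607) − 1) = 13.331373
T_max/T_min = cosh(S/(2a)) = 1.645539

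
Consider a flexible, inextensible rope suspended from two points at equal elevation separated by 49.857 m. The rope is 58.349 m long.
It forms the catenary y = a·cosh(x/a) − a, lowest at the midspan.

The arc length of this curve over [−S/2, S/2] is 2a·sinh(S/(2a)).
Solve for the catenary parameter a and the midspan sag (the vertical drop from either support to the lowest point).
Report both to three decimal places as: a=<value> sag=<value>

a=25.266 sag=13.328

seed: a₀ = √(S³/(24(L−S))) = √(49.857³/(24·8.492)) = 24.659178
iter 1: u=1.010922  f(a)=+4.446e-01  f'(a)=-7.618e-01  a ← 24.659178 − (+4.446e-01/-7.618e-01) = 25.242876
iter 2: u=0.987546  f(a)=+1.628e-02  f'(a)=-7.069e-01  a ← 25.242876 − (+1.628e-02/-7.069e-01) = 25.265902
iter 3: u=0.986646  f(a)=+2.365e-05  f'(a)=-7.049e-01  a ← 25.265902 − (+2.365e-05/-7.049e-01) = 25.265935
iter 4: u=0.986645  f(a)=+5.009e-11  f'(a)=-7.048e-01  a ← 25.265935 − (+5.009e-11/-7.048e-01) = 25.265935
iter 5: u=0.986645  f(a)=-1.421e-14  f'(a)=-7.048e-01  a ← 25.265935 − (-1.421e-14/-7.048e-01) = 25.265935
converged: |Δa| < 1e-12 after 5 iterations
sag = a·(cosh(S/(2a)) − 1) = 25.265935·(cosh(0.986645) − 1) = 13.328351
T_max/T_min = cosh(S/(2a)) = 1.527523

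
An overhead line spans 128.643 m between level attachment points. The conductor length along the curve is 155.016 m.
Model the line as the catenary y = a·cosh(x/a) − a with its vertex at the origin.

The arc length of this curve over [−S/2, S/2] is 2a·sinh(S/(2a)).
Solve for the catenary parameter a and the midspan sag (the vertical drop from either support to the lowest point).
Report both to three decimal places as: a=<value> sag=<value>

seed: a₀ = √(S³/(24(L−S))) = √(128.643³/(24·26.373)) = 57.995440
iter 1: u=1.109079  f(a)=+1.670e+00  f'(a)=-1.026e+00  a ← 57.995440 − (+1.670e+00/-1.026e+00) = 59.622838
iter 2: u=1.078806  f(a)=+7.289e-02  f'(a)=-9.386e-01  a ← 59.622838 − (+7.289e-02/-9.386e-01) = 59.700496
iter 3: u=1.077403  f(a)=+1.528e-04  f'(a)=-9.346e-01  a ← 59.700496 − (+1.528e-04/-9.346e-01) = 59.700659
iter 4: u=1.077400  f(a)=+6.748e-10  f'(a)=-9.346e-01  a ← 59.700659 − (+6.748e-10/-9.346e-01) = 59.700659
iter 5: u=1.077400  f(a)=+2.842e-14  f'(a)=-9.346e-01  a ← 59.700659 − (+2.842e-14/-9.346e-01) = 59.700659
converged: |Δa| < 1e-12 after 5 iterations
sag = a·(cosh(S/(2a)) − 1) = 59.700659·(cosh(1.077400) − 1) = 38.134195
T_max/T_min = cosh(S/(2a)) = 1.638757

a=59.701 sag=38.134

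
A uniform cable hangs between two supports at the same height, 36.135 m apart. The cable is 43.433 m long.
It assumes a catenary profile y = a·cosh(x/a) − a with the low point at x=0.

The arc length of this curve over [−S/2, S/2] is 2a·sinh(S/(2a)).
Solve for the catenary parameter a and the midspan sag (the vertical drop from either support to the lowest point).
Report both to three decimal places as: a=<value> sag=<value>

a=16.889 sag=10.622

seed: a₀ = √(S³/(24(L−S))) = √(36.135³/(24·7.298)) = 16.412870
iter 1: u=1.100813  f(a)=+4.552e-01  f'(a)=-1.002e+00  a ← 16.412870 − (+4.552e-01/-1.002e+00) = 16.867193
iter 2: u=1.071162  f(a)=+1.958e-02  f'(a)=-9.173e-01  a ← 16.867193 − (+1.958e-02/-9.173e-01) = 16.888541
iter 3: u=1.069808  f(a)=+3.986e-05  f'(a)=-9.136e-01  a ← 16.888541 − (+3.986e-05/-9.136e-01) = 16.888585
iter 4: u=1.069805  f(a)=+1.659e-10  f'(a)=-9.136e-01  a ← 16.888585 − (+1.659e-10/-9.136e-01) = 16.888585
iter 5: u=1.069805  f(a)=-7.105e-15  f'(a)=-9.136e-01  a ← 16.888585 − (-7.105e-15/-9.136e-01) = 16.888585
converged: |Δa| < 1e-12 after 5 iterations
sag = a·(cosh(S/(2a)) − 1) = 16.888585·(cosh(1.069805) − 1) = 10.621971
T_max/T_min = cosh(S/(2a)) = 1.628944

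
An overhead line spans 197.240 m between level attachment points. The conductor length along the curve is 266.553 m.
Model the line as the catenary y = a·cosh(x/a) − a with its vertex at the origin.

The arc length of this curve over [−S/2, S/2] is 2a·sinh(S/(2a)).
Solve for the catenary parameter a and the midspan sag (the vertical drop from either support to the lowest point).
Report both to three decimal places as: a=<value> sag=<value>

seed: a₀ = √(S³/(24(L−S))) = √(197.240³/(24·69.313)) = 67.917161
iter 1: u=1.452063  f(a)=+7.685e+00  f'(a)=-2.505e+00  a ← 67.917161 − (+7.685e+00/-2.505e+00) = 70.984842
iter 2: u=1.389311  f(a)=+5.514e-01  f'(a)=-2.157e+00  a ← 70.984842 − (+5.514e-01/-2.157e+00) = 71.240397
iter 3: u=1.384327  f(a)=+3.323e-03  f'(a)=-2.132e+00  a ← 71.240397 − (+3.323e-03/-2.132e+00) = 71.241956
iter 4: u=1.384297  f(a)=+1.223e-07  f'(a)=-2.131e+00  a ← 71.241956 − (+1.223e-07/-2.131e+00) = 71.241956
iter 5: u=1.384297  f(a)=+0.000e+00  f'(a)=-2.131e+00  a ← 71.241956 − (+0.000e+00/-2.131e+00) = 71.241956
converged: |Δa| < 1e-12 after 5 iterations
sag = a·(cosh(S/(2a)) − 1) = 71.241956·(cosh(1.384297) − 1) = 79.880649
T_max/T_min = cosh(S/(2a)) = 2.121259

a=71.242 sag=79.881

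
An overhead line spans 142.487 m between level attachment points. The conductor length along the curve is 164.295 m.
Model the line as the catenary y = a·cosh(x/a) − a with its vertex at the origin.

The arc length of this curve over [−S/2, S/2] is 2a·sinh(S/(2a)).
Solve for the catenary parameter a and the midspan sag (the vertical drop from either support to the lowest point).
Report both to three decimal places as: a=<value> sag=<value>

a=75.994 sag=35.913

seed: a₀ = √(S³/(24(L−S))) = √(142.487³/(24·21.808)) = 74.344582
iter 1: u=0.958288  f(a)=+1.024e+00  f'(a)=-6.423e-01  a ← 74.344582 − (+1.024e+00/-6.423e-01) = 75.937970
iter 2: u=0.938180  f(a)=+3.383e-02  f'(a)=-6.005e-01  a ← 75.937970 − (+3.383e-02/-6.005e-01) = 75.994305
iter 3: u=0.937485  f(a)=+3.976e-05  f'(a)=-5.991e-01  a ← 75.994305 − (+3.976e-05/-5.991e-01) = 75.994371
iter 4: u=0.937484  f(a)=+5.502e-11  f'(a)=-5.991e-01  a ← 75.994371 − (+5.502e-11/-5.991e-01) = 75.994371
iter 5: u=0.937484  f(a)=+5.684e-14  f'(a)=-5.991e-01  a ← 75.994371 − (+5.684e-14/-5.991e-01) = 75.994371
converged: |Δa| < 1e-12 after 5 iterations
sag = a·(cosh(S/(2a)) − 1) = 75.994371·(cosh(0.937484) − 1) = 35.913431
T_max/T_min = cosh(S/(2a)) = 1.472580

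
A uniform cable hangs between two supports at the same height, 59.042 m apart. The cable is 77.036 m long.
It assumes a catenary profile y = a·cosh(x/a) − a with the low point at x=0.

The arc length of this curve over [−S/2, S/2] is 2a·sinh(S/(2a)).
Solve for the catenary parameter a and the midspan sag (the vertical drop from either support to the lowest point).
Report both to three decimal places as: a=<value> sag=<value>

seed: a₀ = √(S³/(24(L−S))) = √(59.042³/(24·17.994)) = 21.830924
iter 1: u=1.352256  f(a)=+1.719e+00  f'(a)=-1.970e+00  a ← 21.830924 − (+1.719e+00/-1.970e+00) = 22.703212
iter 2: u=1.300301  f(a)=+1.084e-01  f'(a)=-1.729e+00  a ← 22.703212 − (+1.084e-01/-1.729e+00) = 22.765896
iter 3: u=1.296720  f(a)=+4.951e-04  f'(a)=-1.713e+00  a ← 22.765896 − (+4.951e-04/-1.713e+00) = 22.766185
iter 4: u=1.296704  f(a)=+1.044e-08  f'(a)=-1.713e+00  a ← 22.766185 − (+1.044e-08/-1.713e+00) = 22.766185
iter 5: u=1.296704  f(a)=+0.000e+00  f'(a)=-1.713e+00  a ← 22.766185 − (+0.000e+00/-1.713e+00) = 22.766185
converged: |Δa| < 1e-12 after 5 iterations
sag = a·(cosh(S/(2a)) − 1) = 22.766185·(cosh(1.296704) − 1) = 21.976809
T_max/T_min = cosh(S/(2a)) = 1.965327

a=22.766 sag=21.977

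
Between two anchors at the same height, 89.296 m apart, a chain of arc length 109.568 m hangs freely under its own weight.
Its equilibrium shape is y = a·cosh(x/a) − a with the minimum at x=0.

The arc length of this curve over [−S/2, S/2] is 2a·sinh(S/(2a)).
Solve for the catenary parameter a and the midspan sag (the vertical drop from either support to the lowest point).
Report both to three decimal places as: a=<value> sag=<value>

seed: a₀ = √(S³/(24(L−S))) = √(89.296³/(24·20.272)) = 38.255518
iter 1: u=1.167100  f(a)=+1.426e+00  f'(a)=-1.211e+00  a ← 38.255518 − (+1.426e+00/-1.211e+00) = 39.432915
iter 2: u=1.132252  f(a)=+6.849e-02  f'(a)=-1.098e+00  a ← 39.432915 − (+6.849e-02/-1.098e+00) = 39.495321
iter 3: u=1.130463  f(a)=+1.756e-04  f'(a)=-1.092e+00  a ← 39.495321 − (+1.756e-04/-1.092e+00) = 39.495482
iter 4: u=1.130458  f(a)=+1.161e-09  f'(a)=-1.092e+00  a ← 39.495482 − (+1.161e-09/-1.092e+00) = 39.495482
iter 5: u=1.130458  f(a)=+0.000e+00  f'(a)=-1.092e+00  a ← 39.495482 − (+0.000e+00/-1.092e+00) = 39.495482
converged: |Δa| < 1e-12 after 5 iterations
sag = a·(cosh(S/(2a)) − 1) = 39.495482·(cosh(1.130458) − 1) = 28.041025
T_max/T_min = cosh(S/(2a)) = 1.709981

a=39.495 sag=28.041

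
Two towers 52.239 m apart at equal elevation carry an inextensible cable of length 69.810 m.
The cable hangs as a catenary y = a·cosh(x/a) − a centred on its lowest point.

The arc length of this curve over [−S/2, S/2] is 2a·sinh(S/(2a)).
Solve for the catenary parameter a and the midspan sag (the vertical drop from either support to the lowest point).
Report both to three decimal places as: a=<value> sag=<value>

a=19.250 sag=20.611

seed: a₀ = √(S³/(24(L−S))) = √(52.239³/(24·17.571)) = 18.386049
iter 1: u=1.420615  f(a)=+1.861e+00  f'(a)=-2.326e+00  a ← 18.386049 − (+1.861e+00/-2.326e+00) = 19.186014
iter 2: u=1.361382  f(a)=+1.283e-01  f'(a)=-2.015e+00  a ← 19.186014 − (+1.283e-01/-2.015e+00) = 19.249693
iter 3: u=1.356879  f(a)=+7.104e-04  f'(a)=-1.993e+00  a ← 19.249693 − (+7.104e-04/-1.993e+00) = 19.250050
iter 4: u=1.356854  f(a)=+2.203e-08  f'(a)=-1.993e+00  a ← 19.250050 − (+2.203e-08/-1.993e+00) = 19.250050
iter 5: u=1.356854  f(a)=+1.421e-14  f'(a)=-1.993e+00  a ← 19.250050 − (+1.421e-14/-1.993e+00) = 19.250050
converged: |Δa| < 1e-12 after 5 iterations
sag = a·(cosh(S/(2a)) − 1) = 19.250050·(cosh(1.356854) − 1) = 20.611253
T_max/T_min = cosh(S/(2a)) = 2.070712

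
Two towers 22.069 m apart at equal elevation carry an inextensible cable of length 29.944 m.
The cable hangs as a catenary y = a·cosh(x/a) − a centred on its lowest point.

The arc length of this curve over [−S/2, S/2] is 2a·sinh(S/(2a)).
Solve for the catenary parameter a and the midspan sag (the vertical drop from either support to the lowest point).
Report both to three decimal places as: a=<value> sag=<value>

a=7.916 sag=9.020

seed: a₀ = √(S³/(24(L−S))) = √(22.069³/(24·7.875)) = 7.541246
iter 1: u=1.463220  f(a)=+8.873e-01  f'(a)=-2.571e+00  a ← 7.541246 − (+8.873e-01/-2.571e+00) = 7.886331
iter 2: u=1.399193  f(a)=+6.454e-02  f'(a)=-2.210e+00  a ← 7.886331 − (+6.454e-02/-2.210e+00) = 7.915540
iter 3: u=1.394030  f(a)=+4.007e-04  f'(a)=-2.182e+00  a ← 7.915540 − (+4.007e-04/-2.182e+00) = 7.915723
iter 4: u=1.393998  f(a)=+1.565e-08  f'(a)=-2.182e+00  a ← 7.915723 − (+1.565e-08/-2.182e+00) = 7.915723
iter 5: u=1.393998  f(a)=-3.553e-15  f'(a)=-2.182e+00  a ← 7.915723 − (-3.553e-15/-2.182e+00) = 7.915723
converged: |Δa| < 1e-12 after 5 iterations
sag = a·(cosh(S/(2a)) − 1) = 7.915723·(cosh(1.393998) − 1) = 9.020022
T_max/T_min = cosh(S/(2a)) = 2.139507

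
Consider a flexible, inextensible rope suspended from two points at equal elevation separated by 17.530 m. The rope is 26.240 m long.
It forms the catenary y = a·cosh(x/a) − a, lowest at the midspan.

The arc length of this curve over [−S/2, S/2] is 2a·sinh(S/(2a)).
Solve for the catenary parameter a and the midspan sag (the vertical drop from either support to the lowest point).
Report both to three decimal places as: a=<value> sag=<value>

seed: a₀ = √(S³/(24(L−S))) = √(17.530³/(24·8.710)) = 5.076427
iter 1: u=1.726608  f(a)=+1.394e+00  f'(a)=-4.570e+00  a ← 5.076427 − (+1.394e+00/-4.570e+00) = 5.381563
iter 2: u=1.628709  f(a)=+1.356e-01  f'(a)=-3.720e+00  a ← 5.381563 − (+1.356e-01/-3.720e+00) = 5.418015
iter 3: u=1.617751  f(a)=+1.588e-03  f'(a)=-3.634e+00  a ← 5.418015 − (+1.588e-03/-3.634e+00) = 5.418452
iter 4: u=1.617621  f(a)=+2.234e-07  f'(a)=-3.633e+00  a ← 5.418452 − (+2.234e-07/-3.633e+00) = 5.418452
iter 5: u=1.617621  f(a)=+7.105e-15  f'(a)=-3.633e+00  a ← 5.418452 − (+7.105e-15/-3.633e+00) = 5.418452
converged: |Δa| < 1e-12 after 5 iterations
sag = a·(cosh(S/(2a)) − 1) = 5.418452·(cosh(1.617621) − 1) = 8.776407
T_max/T_min = cosh(S/(2a)) = 2.619726

a=5.418 sag=8.776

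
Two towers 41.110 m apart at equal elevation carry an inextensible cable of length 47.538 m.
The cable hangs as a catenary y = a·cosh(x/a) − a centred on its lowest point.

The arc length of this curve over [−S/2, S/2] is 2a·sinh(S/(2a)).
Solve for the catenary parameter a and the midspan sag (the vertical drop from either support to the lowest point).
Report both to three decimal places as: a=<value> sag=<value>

a=21.702 sag=10.484

seed: a₀ = √(S³/(24(L−S))) = √(41.110³/(24·6.428)) = 21.221577
iter 1: u=0.968590  f(a)=+3.084e-01  f'(a)=-6.646e-01  a ← 21.221577 − (+3.084e-01/-6.646e-01) = 21.685562
iter 2: u=0.947866  f(a)=+1.040e-02  f'(a)=-6.204e-01  a ← 21.685562 − (+1.040e-02/-6.204e-01) = 21.702329
iter 3: u=0.947133  f(a)=+1.276e-05  f'(a)=-6.189e-01  a ← 21.702329 − (+1.276e-05/-6.189e-01) = 21.702350
iter 4: u=0.947132  f(a)=+1.922e-11  f'(a)=-6.189e-01  a ← 21.702350 − (+1.922e-11/-6.189e-01) = 21.702350
iter 5: u=0.947132  f(a)=+7.105e-15  f'(a)=-6.189e-01  a ← 21.702350 − (+7.105e-15/-6.189e-01) = 21.702350
converged: |Δa| < 1e-12 after 5 iterations
sag = a·(cosh(S/(2a)) − 1) = 21.702350·(cosh(0.947132) − 1) = 10.483941
T_max/T_min = cosh(S/(2a)) = 1.483079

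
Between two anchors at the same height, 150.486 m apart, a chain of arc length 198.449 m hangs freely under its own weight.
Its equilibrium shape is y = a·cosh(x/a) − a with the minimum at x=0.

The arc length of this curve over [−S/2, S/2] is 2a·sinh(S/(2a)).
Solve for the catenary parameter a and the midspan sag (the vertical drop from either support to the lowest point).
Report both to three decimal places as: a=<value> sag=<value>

a=56.842 sag=57.511

seed: a₀ = √(S³/(24(L−S))) = √(150.486³/(24·47.963)) = 54.410831
iter 1: u=1.382868  f(a)=+4.800e+00  f'(a)=-2.124e+00  a ← 54.410831 − (+4.800e+00/-2.124e+00) = 56.670955
iter 2: u=1.327717  f(a)=+3.153e-01  f'(a)=-1.853e+00  a ← 56.670955 − (+3.153e-01/-1.853e+00) = 56.841087
iter 3: u=1.323743  f(a)=+1.572e-03  f'(a)=-1.835e+00  a ← 56.841087 − (+1.572e-03/-1.835e+00) = 56.841944
iter 4: u=1.323723  f(a)=+3.949e-08  f'(a)=-1.835e+00  a ← 56.841944 − (+3.949e-08/-1.835e+00) = 56.841944
iter 5: u=1.323723  f(a)=+0.000e+00  f'(a)=-1.835e+00  a ← 56.841944 − (+0.000e+00/-1.835e+00) = 56.841944
converged: |Δa| < 1e-12 after 5 iterations
sag = a·(cosh(S/(2a)) − 1) = 56.841944·(cosh(1.323723) − 1) = 57.510616
T_max/T_min = cosh(S/(2a)) = 2.011764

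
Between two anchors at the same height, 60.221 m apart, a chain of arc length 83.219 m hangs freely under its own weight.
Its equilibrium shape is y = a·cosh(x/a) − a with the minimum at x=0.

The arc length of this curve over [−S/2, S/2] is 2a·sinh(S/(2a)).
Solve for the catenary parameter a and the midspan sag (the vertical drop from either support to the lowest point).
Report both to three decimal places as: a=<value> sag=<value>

seed: a₀ = √(S³/(24(L−S))) = √(60.221³/(24·22.998)) = 19.891672
iter 1: u=1.513724  f(a)=+2.783e+00  f'(a)=-2.887e+00  a ← 19.891672 − (+2.783e+00/-2.887e+00) = 20.855600
iter 2: u=1.443761  f(a)=+2.151e-01  f'(a)=-2.457e+00  a ← 20.855600 − (+2.151e-01/-2.457e+00) = 20.943151
iter 3: u=1.437725  f(a)=+1.523e-03  f'(a)=-2.422e+00  a ← 20.943151 − (+1.523e-03/-2.422e+00) = 20.943779
iter 4: u=1.437682  f(a)=+7.748e-08  f'(a)=-2.422e+00  a ← 20.943779 − (+7.748e-08/-2.422e+00) = 20.943779
iter 5: u=1.437682  f(a)=+0.000e+00  f'(a)=-2.422e+00  a ← 20.943779 − (+0.000e+00/-2.422e+00) = 20.943779
converged: |Δa| < 1e-12 after 5 iterations
sag = a·(cosh(S/(2a)) − 1) = 20.943779·(cosh(1.437682) − 1) = 25.639398
T_max/T_min = cosh(S/(2a)) = 2.224201

a=20.944 sag=25.639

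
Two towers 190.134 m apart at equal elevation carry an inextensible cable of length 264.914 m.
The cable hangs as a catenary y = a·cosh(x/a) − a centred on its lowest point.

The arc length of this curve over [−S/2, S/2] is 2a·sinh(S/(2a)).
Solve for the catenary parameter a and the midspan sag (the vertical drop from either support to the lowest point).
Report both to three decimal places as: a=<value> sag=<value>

seed: a₀ = √(S³/(24(L−S))) = √(190.134³/(24·74.780)) = 61.885845
iter 1: u=1.536167  f(a)=+9.336e+00  f'(a)=-3.037e+00  a ← 61.885845 − (+9.336e+00/-3.037e+00) = 64.959596
iter 2: u=1.463479  f(a)=+7.406e-01  f'(a)=-2.573e+00  a ← 64.959596 − (+7.406e-01/-2.573e+00) = 65.247456
iter 3: u=1.457022  f(a)=+5.549e-03  f'(a)=-2.534e+00  a ← 65.247456 − (+5.549e-03/-2.534e+00) = 65.249645
iter 4: u=1.456973  f(a)=+3.166e-07  f'(a)=-2.534e+00  a ← 65.249645 − (+3.166e-07/-2.534e+00) = 65.249646
iter 5: u=1.456973  f(a)=+0.000e+00  f'(a)=-2.534e+00  a ← 65.249646 − (+0.000e+00/-2.534e+00) = 65.249646
converged: |Δa| < 1e-12 after 5 iterations
sag = a·(cosh(S/(2a)) − 1) = 65.249646·(cosh(1.456973) − 1) = 82.406621
T_max/T_min = cosh(S/(2a)) = 2.262944

a=65.250 sag=82.407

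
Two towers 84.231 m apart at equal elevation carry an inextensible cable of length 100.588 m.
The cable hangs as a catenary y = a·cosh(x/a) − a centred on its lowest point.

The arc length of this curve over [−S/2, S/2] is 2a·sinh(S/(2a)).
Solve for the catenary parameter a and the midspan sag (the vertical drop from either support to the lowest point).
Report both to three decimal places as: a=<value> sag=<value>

seed: a₀ = √(S³/(24(L−S))) = √(84.231³/(24·16.357)) = 39.016696
iter 1: u=1.079423  f(a)=+9.798e-01  f'(a)=-9.403e-01  a ← 39.016696 − (+9.798e-01/-9.403e-01) = 40.058681
iter 2: u=1.051345  f(a)=+4.062e-02  f'(a)=-8.638e-01  a ← 40.058681 − (+4.062e-02/-8.638e-01) = 40.105707
iter 3: u=1.050112  f(a)=+7.651e-05  f'(a)=-8.606e-01  a ← 40.105707 − (+7.651e-05/-8.606e-01) = 40.105796
iter 4: u=1.050110  f(a)=+2.726e-10  f'(a)=-8.605e-01  a ← 40.105796 − (+2.726e-10/-8.605e-01) = 40.105796
iter 5: u=1.050110  f(a)=+0.000e+00  f'(a)=-8.605e-01  a ← 40.105796 − (+0.000e+00/-8.605e-01) = 40.105796
converged: |Δa| < 1e-12 after 5 iterations
sag = a·(cosh(S/(2a)) − 1) = 40.105796·(cosh(1.050110) − 1) = 24.221191
T_max/T_min = cosh(S/(2a)) = 1.603932

a=40.106 sag=24.221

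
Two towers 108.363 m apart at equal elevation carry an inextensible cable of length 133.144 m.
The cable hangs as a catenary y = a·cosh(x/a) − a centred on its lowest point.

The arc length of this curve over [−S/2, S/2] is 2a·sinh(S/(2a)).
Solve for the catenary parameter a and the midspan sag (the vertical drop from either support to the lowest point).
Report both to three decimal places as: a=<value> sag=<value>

seed: a₀ = √(S³/(24(L−S))) = √(108.363³/(24·24.781)) = 46.254767
iter 1: u=1.171371  f(a)=+1.757e+00  f'(a)=-1.226e+00  a ← 46.254767 − (+1.757e+00/-1.226e+00) = 47.687762
iter 2: u=1.136172  f(a)=+8.494e-02  f'(a)=-1.110e+00  a ← 47.687762 − (+8.494e-02/-1.110e+00) = 47.764289
iter 3: u=1.134352  f(a)=+2.209e-04  f'(a)=-1.104e+00  a ← 47.764289 − (+2.209e-04/-1.104e+00) = 47.764489
iter 4: u=1.134347  f(a)=+1.503e-09  f'(a)=-1.104e+00  a ← 47.764489 − (+1.503e-09/-1.104e+00) = 47.764489
iter 5: u=1.134347  f(a)=+0.000e+00  f'(a)=-1.104e+00  a ← 47.764489 − (+0.000e+00/-1.104e+00) = 47.764489
converged: |Δa| < 1e-12 after 5 iterations
sag = a·(cosh(S/(2a)) − 1) = 47.764489·(cosh(1.134347) − 1) = 34.170105
T_max/T_min = cosh(S/(2a)) = 1.715387

a=47.764 sag=34.170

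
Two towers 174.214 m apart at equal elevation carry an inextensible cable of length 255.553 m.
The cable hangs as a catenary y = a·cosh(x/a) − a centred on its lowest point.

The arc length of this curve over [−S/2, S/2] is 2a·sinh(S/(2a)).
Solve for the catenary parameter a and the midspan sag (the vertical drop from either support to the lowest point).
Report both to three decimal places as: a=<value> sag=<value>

a=55.357 sag=83.896

seed: a₀ = √(S³/(24(L−S))) = √(174.214³/(24·81.339)) = 52.043865
iter 1: u=1.673723  f(a)=+1.218e+01  f'(a)=-4.094e+00  a ← 52.043865 − (+1.218e+01/-4.094e+00) = 55.019923
iter 2: u=1.583190  f(a)=+1.123e+00  f'(a)=-3.371e+00  a ← 55.019923 − (+1.123e+00/-3.371e+00) = 55.353129
iter 3: u=1.573660  f(a)=+1.169e-02  f'(a)=-3.301e+00  a ← 55.353129 − (+1.169e-02/-3.301e+00) = 55.356669
iter 4: u=1.573559  f(a)=+1.294e-06  f'(a)=-3.300e+00  a ← 55.356669 − (+1.294e-06/-3.300e+00) = 55.356670
iter 5: u=1.573559  f(a)=+0.000e+00  f'(a)=-3.300e+00  a ← 55.356670 − (+0.000e+00/-3.300e+00) = 55.356670
converged: |Δa| < 1e-12 after 5 iterations
sag = a·(cosh(S/(2a)) − 1) = 55.356670·(cosh(1.573559) − 1) = 83.895601
T_max/T_min = cosh(S/(2a)) = 2.515546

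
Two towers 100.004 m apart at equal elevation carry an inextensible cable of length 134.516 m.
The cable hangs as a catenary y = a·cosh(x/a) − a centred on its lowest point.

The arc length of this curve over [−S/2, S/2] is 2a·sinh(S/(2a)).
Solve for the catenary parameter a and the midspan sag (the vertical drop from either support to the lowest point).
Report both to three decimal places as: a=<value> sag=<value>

seed: a₀ = √(S³/(24(L−S))) = √(100.004³/(24·34.512)) = 34.748445
iter 1: u=1.438971  f(a)=+3.754e+00  f'(a)=-2.429e+00  a ← 34.748445 − (+3.754e+00/-2.429e+00) = 36.293908
iter 2: u=1.377697  f(a)=+2.650e-01  f'(a)=-2.097e+00  a ← 36.293908 − (+2.650e-01/-2.097e+00) = 36.420254
iter 3: u=1.372917  f(a)=+1.542e-03  f'(a)=-2.073e+00  a ← 36.420254 − (+1.542e-03/-2.073e+00) = 36.420998
iter 4: u=1.372889  f(a)=+5.287e-08  f'(a)=-2.073e+00  a ← 36.420998 − (+5.287e-08/-2.073e+00) = 36.420998
iter 5: u=1.372889  f(a)=+2.842e-14  f'(a)=-2.073e+00  a ← 36.420998 − (+2.842e-14/-2.073e+00) = 36.420998
converged: |Δa| < 1e-12 after 5 iterations
sag = a·(cosh(S/(2a)) − 1) = 36.420998·(cosh(1.372889) − 1) = 40.065129
T_max/T_min = cosh(S/(2a)) = 2.100056

a=36.421 sag=40.065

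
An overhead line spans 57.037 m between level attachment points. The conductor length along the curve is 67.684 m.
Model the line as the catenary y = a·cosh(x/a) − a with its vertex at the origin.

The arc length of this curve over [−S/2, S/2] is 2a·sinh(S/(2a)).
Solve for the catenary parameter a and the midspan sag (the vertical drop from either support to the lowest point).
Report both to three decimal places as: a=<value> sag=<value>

seed: a₀ = √(S³/(24(L−S))) = √(57.037³/(24·10.647)) = 26.947331
iter 1: u=1.058305  f(a)=+6.124e-01  f'(a)=-8.823e-01  a ← 26.947331 − (+6.124e-01/-8.823e-01) = 27.641391
iter 2: u=1.031732  f(a)=+2.446e-02  f'(a)=-8.131e-01  a ← 27.641391 − (+2.446e-02/-8.131e-01) = 27.671468
iter 3: u=1.030610  f(a)=+4.260e-05  f'(a)=-8.103e-01  a ← 27.671468 − (+4.260e-05/-8.103e-01) = 27.671521
iter 4: u=1.030608  f(a)=+1.298e-10  f'(a)=-8.103e-01  a ← 27.671521 − (+1.298e-10/-8.103e-01) = 27.671521
iter 5: u=1.030608  f(a)=+0.000e+00  f'(a)=-8.103e-01  a ← 27.671521 − (+0.000e+00/-8.103e-01) = 27.671521
converged: |Δa| < 1e-12 after 5 iterations
sag = a·(cosh(S/(2a)) − 1) = 27.671521·(cosh(1.030608) − 1) = 16.043397
T_max/T_min = cosh(S/(2a)) = 1.579780

a=27.672 sag=16.043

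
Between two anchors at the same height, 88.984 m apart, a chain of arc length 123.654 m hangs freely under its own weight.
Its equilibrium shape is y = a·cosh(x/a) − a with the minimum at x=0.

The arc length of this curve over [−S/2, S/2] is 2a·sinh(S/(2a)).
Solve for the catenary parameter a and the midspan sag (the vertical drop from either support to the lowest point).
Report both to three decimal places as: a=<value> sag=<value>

seed: a₀ = √(S³/(24(L−S))) = √(88.984³/(24·34.670)) = 29.099488
iter 1: u=1.528962  f(a)=+4.285e+00  f'(a)=-2.988e+00  a ← 29.099488 − (+4.285e+00/-2.988e+00) = 30.533488
iter 2: u=1.457154  f(a)=+3.371e-01  f'(a)=-2.535e+00  a ← 30.533488 − (+3.371e-01/-2.535e+00) = 30.666477
iter 3: u=1.450835  f(a)=+2.481e-03  f'(a)=-2.498e+00  a ← 30.666477 − (+2.481e-03/-2.498e+00) = 30.667470
iter 4: u=1.450788  f(a)=+1.365e-07  f'(a)=-2.498e+00  a ← 30.667470 − (+1.365e-07/-2.498e+00) = 30.667470
iter 5: u=1.450788  f(a)=-4.263e-14  f'(a)=-2.498e+00  a ← 30.667470 − (-4.263e-14/-2.498e+00) = 30.667470
converged: |Δa| < 1e-12 after 5 iterations
sag = a·(cosh(S/(2a)) − 1) = 30.667470·(cosh(1.450788) − 1) = 38.347540
T_max/T_min = cosh(S/(2a)) = 2.250431

a=30.667 sag=38.348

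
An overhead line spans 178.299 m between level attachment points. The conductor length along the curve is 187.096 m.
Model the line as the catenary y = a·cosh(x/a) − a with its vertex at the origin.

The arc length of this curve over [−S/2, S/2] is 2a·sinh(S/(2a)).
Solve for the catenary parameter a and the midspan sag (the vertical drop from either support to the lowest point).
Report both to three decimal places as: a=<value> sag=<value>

a=165.051 sag=24.667

seed: a₀ = √(S³/(24(L−S))) = √(178.299³/(24·8.797)) = 163.851509
iter 1: u=0.544087  f(a)=+1.311e-01  f'(a)=-1.106e-01  a ← 163.851509 − (+1.311e-01/-1.106e-01) = 165.037244
iter 2: u=0.540178  f(a)=+1.437e-03  f'(a)=-1.082e-01  a ← 165.037244 − (+1.437e-03/-1.082e-01) = 165.050528
iter 3: u=0.540135  f(a)=+1.768e-07  f'(a)=-1.082e-01  a ← 165.050528 − (+1.768e-07/-1.082e-01) = 165.050530
iter 4: u=0.540135  f(a)=-2.842e-14  f'(a)=-1.082e-01  a ← 165.050530 − (-2.842e-14/-1.082e-01) = 165.050530
converged: |Δa| < 1e-12 after 4 iterations
sag = a·(cosh(S/(2a)) − 1) = 165.050530·(cosh(0.540135) − 1) = 24.667434
T_max/T_min = cosh(S/(2a)) = 1.149454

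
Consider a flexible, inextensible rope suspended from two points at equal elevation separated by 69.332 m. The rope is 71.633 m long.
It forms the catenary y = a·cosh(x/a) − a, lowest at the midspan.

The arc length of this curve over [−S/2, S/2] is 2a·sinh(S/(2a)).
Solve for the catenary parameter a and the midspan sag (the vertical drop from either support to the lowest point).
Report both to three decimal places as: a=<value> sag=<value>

seed: a₀ = √(S³/(24(L−S))) = √(69.332³/(24·2.301)) = 77.684909
iter 1: u=0.446239  f(a)=+2.302e-02  f'(a)=-6.043e-02  a ← 77.684909 − (+2.302e-02/-6.043e-02) = 78.065841
iter 2: u=0.444061  f(a)=+1.704e-04  f'(a)=-5.954e-02  a ← 78.065841 − (+1.704e-04/-5.954e-02) = 78.068703
iter 3: u=0.444045  f(a)=+9.495e-09  f'(a)=-5.953e-02  a ← 78.068703 − (+9.495e-09/-5.953e-02) = 78.068703
iter 4: u=0.444045  f(a)=-2.842e-14  f'(a)=-5.953e-02  a ← 78.068703 − (-2.842e-14/-5.953e-02) = 78.068703
converged: |Δa| < 1e-12 after 4 iterations
sag = a·(cosh(S/(2a)) − 1) = 78.068703·(cosh(0.444045) − 1) = 7.823928
T_max/T_min = cosh(S/(2a)) = 1.100218

a=78.069 sag=7.824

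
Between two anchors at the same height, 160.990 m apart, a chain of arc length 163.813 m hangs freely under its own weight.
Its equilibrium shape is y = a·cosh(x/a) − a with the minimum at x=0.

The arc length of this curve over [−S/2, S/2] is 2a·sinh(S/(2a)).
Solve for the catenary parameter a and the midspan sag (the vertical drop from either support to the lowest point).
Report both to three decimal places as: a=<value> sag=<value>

a=248.813 sag=13.135

seed: a₀ = √(S³/(24(L−S))) = √(160.990³/(24·2.823)) = 248.163149
iter 1: u=0.324363  f(a)=+1.489e-02  f'(a)=-2.299e-02  a ← 248.163149 − (+1.489e-02/-2.299e-02) = 248.810688
iter 2: u=0.323519  f(a)=+5.847e-05  f'(a)=-2.281e-02  a ← 248.810688 − (+5.847e-05/-2.281e-02) = 248.813251
iter 3: u=0.323516  f(a)=+9.099e-10  f'(a)=-2.281e-02  a ← 248.813251 − (+9.099e-10/-2.281e-02) = 248.813251
iter 4: u=0.323516  f(a)=+2.842e-14  f'(a)=-2.281e-02  a ← 248.813251 − (+2.842e-14/-2.281e-02) = 248.813251
converged: |Δa| < 1e-12 after 4 iterations
sag = a·(cosh(S/(2a)) − 1) = 248.813251·(cosh(0.323516) − 1) = 13.134661
T_max/T_min = cosh(S/(2a)) = 1.052789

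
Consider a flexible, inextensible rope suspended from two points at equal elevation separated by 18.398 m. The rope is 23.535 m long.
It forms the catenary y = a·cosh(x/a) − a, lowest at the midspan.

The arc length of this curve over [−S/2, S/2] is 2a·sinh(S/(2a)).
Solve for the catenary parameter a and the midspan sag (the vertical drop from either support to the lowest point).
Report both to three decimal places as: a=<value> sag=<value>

seed: a₀ = √(S³/(24(L−S))) = √(18.398³/(24·5.137)) = 7.107151
iter 1: u=1.294330  f(a)=+4.479e-01  f'(a)=-1.703e+00  a ← 7.107151 − (+4.479e-01/-1.703e+00) = 7.370182
iter 2: u=1.248137  f(a)=+2.606e-02  f'(a)=-1.510e+00  a ← 7.370182 − (+2.606e-02/-1.510e+00) = 7.387446
iter 3: u=1.245221  f(a)=+1.003e-04  f'(a)=-1.498e+00  a ← 7.387446 − (+1.003e-04/-1.498e+00) = 7.387513
iter 4: u=1.245209  f(a)=+1.500e-09  f'(a)=-1.498e+00  a ← 7.387513 − (+1.500e-09/-1.498e+00) = 7.387513
iter 5: u=1.245209  f(a)=+3.553e-15  f'(a)=-1.498e+00  a ← 7.387513 − (+3.553e-15/-1.498e+00) = 7.387513
converged: |Δa| < 1e-12 after 5 iterations
sag = a·(cosh(S/(2a)) − 1) = 7.387513·(cosh(1.245209) − 1) = 6.506709
T_max/T_min = cosh(S/(2a)) = 1.880771

a=7.388 sag=6.507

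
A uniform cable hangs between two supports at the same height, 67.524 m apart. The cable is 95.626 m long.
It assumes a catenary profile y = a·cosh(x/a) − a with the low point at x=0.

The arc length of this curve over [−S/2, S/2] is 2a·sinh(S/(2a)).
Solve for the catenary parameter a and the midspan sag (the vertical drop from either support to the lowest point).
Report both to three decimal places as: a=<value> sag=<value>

a=22.589 sag=30.291

seed: a₀ = √(S³/(24(L−S))) = √(67.524³/(24·28.102)) = 21.365497
iter 1: u=1.580211  f(a)=+3.725e+00  f'(a)=-3.349e+00  a ← 21.365497 − (+3.725e+00/-3.349e+00) = 22.477713
iter 2: u=1.502021  f(a)=+3.106e-01  f'(a)=-2.812e+00  a ← 22.477713 − (+3.106e-01/-2.812e+00) = 22.588185
iter 3: u=1.494675  f(a)=+2.594e-03  f'(a)=-2.765e+00  a ← 22.588185 − (+2.594e-03/-2.765e+00) = 22.589123
iter 4: u=1.494613  f(a)=+1.843e-07  f'(a)=-2.764e+00  a ← 22.589123 − (+1.843e-07/-2.764e+00) = 22.589123
iter 5: u=1.494613  f(a)=+0.000e+00  f'(a)=-2.764e+00  a ← 22.589123 − (+0.000e+00/-2.764e+00) = 22.589123
converged: |Δa| < 1e-12 after 5 iterations
sag = a·(cosh(S/(2a)) − 1) = 22.589123·(cosh(1.494613) − 1) = 30.291416
T_max/T_min = cosh(S/(2a)) = 2.340974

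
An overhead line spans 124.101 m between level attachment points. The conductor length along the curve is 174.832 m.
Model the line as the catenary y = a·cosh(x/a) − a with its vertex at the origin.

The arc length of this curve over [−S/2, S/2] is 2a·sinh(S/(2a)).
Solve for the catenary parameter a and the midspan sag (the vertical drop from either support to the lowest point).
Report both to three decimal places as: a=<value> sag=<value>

a=41.852 sag=55.066

seed: a₀ = √(S³/(24(L−S))) = √(124.101³/(24·50.731)) = 39.620558
iter 1: u=1.566119  f(a)=+6.597e+00  f'(a)=-3.247e+00  a ← 39.620558 − (+6.597e+00/-3.247e+00) = 41.652707
iter 2: u=1.489711  f(a)=+5.416e-01  f'(a)=-2.734e+00  a ← 41.652707 − (+5.416e-01/-2.734e+00) = 41.850824
iter 3: u=1.482659  f(a)=+4.370e-03  f'(a)=-2.690e+00  a ← 41.850824 − (+4.370e-03/-2.690e+00) = 41.852449
iter 4: u=1.482601  f(a)=+2.897e-07  f'(a)=-2.689e+00  a ← 41.852449 − (+2.897e-07/-2.689e+00) = 41.852449
iter 5: u=1.482601  f(a)=+2.842e-14  f'(a)=-2.689e+00  a ← 41.852449 − (+2.842e-14/-2.689e+00) = 41.852449
converged: |Δa| < 1e-12 after 5 iterations
sag = a·(cosh(S/(2a)) − 1) = 41.852449·(cosh(1.482601) − 1) = 55.065994
T_max/T_min = cosh(S/(2a)) = 2.315717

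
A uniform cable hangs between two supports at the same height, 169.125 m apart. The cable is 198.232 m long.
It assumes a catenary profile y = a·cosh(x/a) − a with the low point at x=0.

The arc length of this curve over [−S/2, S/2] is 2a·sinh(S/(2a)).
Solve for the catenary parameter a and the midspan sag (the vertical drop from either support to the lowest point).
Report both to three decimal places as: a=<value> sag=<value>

a=85.284 sag=45.473

seed: a₀ = √(S³/(24(L−S))) = √(169.125³/(24·29.107)) = 83.216102
iter 1: u=1.016180  f(a)=+1.540e+00  f'(a)=-7.745e-01  a ← 83.216102 − (+1.540e+00/-7.745e-01) = 85.204868
iter 2: u=0.992461  f(a)=+5.695e-02  f'(a)=-7.182e-01  a ← 85.204868 − (+5.695e-02/-7.182e-01) = 85.284159
iter 3: u=0.991538  f(a)=+8.446e-05  f'(a)=-7.161e-01  a ← 85.284159 − (+8.446e-05/-7.161e-01) = 85.284277
iter 4: u=0.991537  f(a)=+1.864e-10  f'(a)=-7.161e-01  a ← 85.284277 − (+1.864e-10/-7.161e-01) = 85.284277
iter 5: u=0.991537  f(a)=+2.842e-14  f'(a)=-7.161e-01  a ← 85.284277 − (+2.842e-14/-7.161e-01) = 85.284277
converged: |Δa| < 1e-12 after 5 iterations
sag = a·(cosh(S/(2a)) − 1) = 85.284277·(cosh(0.991537) − 1) = 45.472709
T_max/T_min = cosh(S/(2a)) = 1.533190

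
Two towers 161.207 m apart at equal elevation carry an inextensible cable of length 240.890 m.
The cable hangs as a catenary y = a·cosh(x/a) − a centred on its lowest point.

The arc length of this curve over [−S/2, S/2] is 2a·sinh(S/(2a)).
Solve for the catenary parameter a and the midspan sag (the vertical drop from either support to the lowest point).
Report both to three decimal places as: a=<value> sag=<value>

a=49.943 sag=80.446

seed: a₀ = √(S³/(24(L−S))) = √(161.207³/(24·79.683)) = 46.804476
iter 1: u=1.722132  f(a)=+1.269e+01  f'(a)=-4.528e+00  a ← 46.804476 − (+1.269e+01/-4.528e+00) = 49.606207
iter 2: u=1.624867  f(a)=+1.228e+00  f'(a)=-3.690e+00  a ← 49.606207 − (+1.228e+00/-3.690e+00) = 49.939099
iter 3: u=1.614036  f(a)=+1.424e-02  f'(a)=-3.605e+00  a ← 49.939099 − (+1.424e-02/-3.605e+00) = 49.943050
iter 4: u=1.613908  f(a)=+1.964e-06  f'(a)=-3.604e+00  a ← 49.943050 − (+1.964e-06/-3.604e+00) = 49.943050
iter 5: u=1.613908  f(a)=+0.000e+00  f'(a)=-3.604e+00  a ← 49.943050 − (+0.000e+00/-3.604e+00) = 49.943050
converged: |Δa| < 1e-12 after 5 iterations
sag = a·(cosh(S/(2a)) − 1) = 49.943050·(cosh(1.613908) − 1) = 80.446007
T_max/T_min = cosh(S/(2a)) = 2.610755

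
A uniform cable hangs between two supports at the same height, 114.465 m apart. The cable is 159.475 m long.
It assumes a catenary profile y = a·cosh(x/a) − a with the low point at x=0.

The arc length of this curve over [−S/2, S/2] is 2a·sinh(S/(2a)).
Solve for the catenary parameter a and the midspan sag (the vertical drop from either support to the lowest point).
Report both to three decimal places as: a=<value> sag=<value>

a=39.285 sag=49.604

seed: a₀ = √(S³/(24(L−S))) = √(114.465³/(24·45.010)) = 37.260523
iter 1: u=1.536009  f(a)=+5.618e+00  f'(a)=-3.036e+00  a ← 37.260523 − (+5.618e+00/-3.036e+00) = 39.110863
iter 2: u=1.463340  f(a)=+4.456e-01  f'(a)=-2.572e+00  a ← 39.110863 − (+4.456e-01/-2.572e+00) = 39.284112
iter 3: u=1.456887  f(a)=+3.337e-03  f'(a)=-2.534e+00  a ← 39.284112 − (+3.337e-03/-2.534e+00) = 39.285429
iter 4: u=1.456838  f(a)=+1.902e-07  f'(a)=-2.533e+00  a ← 39.285429 − (+1.902e-07/-2.533e+00) = 39.285430
iter 5: u=1.456838  f(a)=+2.842e-14  f'(a)=-2.533e+00  a ← 39.285430 − (+2.842e-14/-2.533e+00) = 39.285430
converged: |Δa| < 1e-12 after 5 iterations
sag = a·(cosh(S/(2a)) − 1) = 39.285430·(cosh(1.456838) − 1) = 49.604468
T_max/T_min = cosh(S/(2a)) = 2.262668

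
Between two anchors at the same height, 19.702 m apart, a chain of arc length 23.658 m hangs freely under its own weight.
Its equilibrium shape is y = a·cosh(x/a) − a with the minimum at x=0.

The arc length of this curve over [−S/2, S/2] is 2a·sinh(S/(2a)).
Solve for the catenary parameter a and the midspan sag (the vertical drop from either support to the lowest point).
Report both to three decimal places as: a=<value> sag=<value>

seed: a₀ = √(S³/(24(L−S))) = √(19.702³/(24·3.956)) = 8.974943
iter 1: u=1.097611  f(a)=+2.453e-01  f'(a)=-9.924e-01  a ← 8.974943 − (+2.453e-01/-9.924e-01) = 9.222061
iter 2: u=1.068199  f(a)=+1.049e-02  f'(a)=-9.092e-01  a ← 9.222061 − (+1.049e-02/-9.092e-01) = 9.233604
iter 3: u=1.066864  f(a)=+2.112e-05  f'(a)=-9.055e-01  a ← 9.233604 − (+2.112e-05/-9.055e-01) = 9.233627
iter 4: u=1.066861  f(a)=+8.588e-11  f'(a)=-9.055e-01  a ← 9.233627 − (+8.588e-11/-9.055e-01) = 9.233627
iter 5: u=1.066861  f(a)=+3.553e-15  f'(a)=-9.055e-01  a ← 9.233627 − (+3.553e-15/-9.055e-01) = 9.233627
converged: |Δa| < 1e-12 after 5 iterations
sag = a·(cosh(S/(2a)) − 1) = 9.233627·(cosh(1.066861) − 1) = 5.772542
T_max/T_min = cosh(S/(2a)) = 1.625165

a=9.234 sag=5.773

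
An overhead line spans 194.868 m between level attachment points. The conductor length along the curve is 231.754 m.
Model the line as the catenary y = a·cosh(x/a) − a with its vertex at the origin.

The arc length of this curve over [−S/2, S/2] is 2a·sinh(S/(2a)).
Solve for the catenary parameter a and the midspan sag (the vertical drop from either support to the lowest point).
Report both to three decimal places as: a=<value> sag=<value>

seed: a₀ = √(S³/(24(L−S))) = √(194.868³/(24·36.886)) = 91.426983
iter 1: u=1.065703  f(a)=+2.152e+00  f'(a)=-9.023e-01  a ← 91.426983 − (+2.152e+00/-9.023e-01) = 93.812087
iter 2: u=1.038608  f(a)=+8.709e-02  f'(a)=-8.306e-01  a ← 93.812087 − (+8.709e-02/-8.306e-01) = 93.916938
iter 3: u=1.037449  f(a)=+1.560e-04  f'(a)=-8.277e-01  a ← 93.916938 − (+1.560e-04/-8.277e-01) = 93.917126
iter 4: u=1.037447  f(a)=+5.021e-10  f'(a)=-8.277e-01  a ← 93.917126 − (+5.021e-10/-8.277e-01) = 93.917126
iter 5: u=1.037447  f(a)=-2.842e-14  f'(a)=-8.277e-01  a ← 93.917126 − (-2.842e-14/-8.277e-01) = 93.917126
converged: |Δa| < 1e-12 after 5 iterations
sag = a·(cosh(S/(2a)) − 1) = 93.917126·(cosh(1.037447) − 1) = 55.240192
T_max/T_min = cosh(S/(2a)) = 1.588180

a=93.917 sag=55.240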